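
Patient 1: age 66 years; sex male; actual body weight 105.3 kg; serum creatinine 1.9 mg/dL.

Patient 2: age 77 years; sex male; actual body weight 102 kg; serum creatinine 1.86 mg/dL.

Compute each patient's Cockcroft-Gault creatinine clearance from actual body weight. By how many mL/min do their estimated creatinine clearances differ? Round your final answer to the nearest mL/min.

Patient 1: CrCl = (140 − 66) × 105.3 / (72 × 1.9) = 7792.2 / 136.80 ≈ 57.0 mL/min
Patient 2: CrCl = (140 − 77) × 102 / (72 × 1.86) = 6426.0 / 133.92 ≈ 48.0 mL/min
|57.0 − 48.0| = 9.0 mL/min

9 mL/min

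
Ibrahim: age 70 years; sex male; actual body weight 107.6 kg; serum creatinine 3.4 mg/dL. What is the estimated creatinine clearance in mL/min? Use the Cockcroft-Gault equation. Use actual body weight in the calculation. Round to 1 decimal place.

30.8 mL/min

CrCl = (140 − 70) × 107.6 / (72 × 3.4) = 7532.0 / 244.80 ≈ 30.8 mL/min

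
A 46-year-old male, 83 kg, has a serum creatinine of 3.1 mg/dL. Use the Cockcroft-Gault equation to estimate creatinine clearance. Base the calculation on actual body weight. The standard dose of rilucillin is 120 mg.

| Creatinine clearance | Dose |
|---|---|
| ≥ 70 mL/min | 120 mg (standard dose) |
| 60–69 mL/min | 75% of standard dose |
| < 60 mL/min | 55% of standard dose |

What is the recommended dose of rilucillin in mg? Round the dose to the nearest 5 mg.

65 mg

CrCl = (140 − 46) × 83 / (72 × 3.1) = 7802.0 / 223.20 ≈ 35.0 mL/min
CrCl ≈ 35 mL/min → bracket < 60 mL/min.
55% of 120 mg = 66 mg → 65 mg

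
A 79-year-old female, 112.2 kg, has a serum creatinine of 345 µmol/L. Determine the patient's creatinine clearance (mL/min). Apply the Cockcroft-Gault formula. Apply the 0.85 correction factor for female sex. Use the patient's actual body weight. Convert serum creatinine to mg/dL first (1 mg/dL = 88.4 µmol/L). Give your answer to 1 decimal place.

20.7 mL/min

SCr = 345 / 88.4 = 3.903 mg/dL
CrCl = (140 − 79) × 112.2 / (72 × 3.903) × 0.85 = 6844.2 / 281.02 × 0.85 ≈ 20.7 mL/min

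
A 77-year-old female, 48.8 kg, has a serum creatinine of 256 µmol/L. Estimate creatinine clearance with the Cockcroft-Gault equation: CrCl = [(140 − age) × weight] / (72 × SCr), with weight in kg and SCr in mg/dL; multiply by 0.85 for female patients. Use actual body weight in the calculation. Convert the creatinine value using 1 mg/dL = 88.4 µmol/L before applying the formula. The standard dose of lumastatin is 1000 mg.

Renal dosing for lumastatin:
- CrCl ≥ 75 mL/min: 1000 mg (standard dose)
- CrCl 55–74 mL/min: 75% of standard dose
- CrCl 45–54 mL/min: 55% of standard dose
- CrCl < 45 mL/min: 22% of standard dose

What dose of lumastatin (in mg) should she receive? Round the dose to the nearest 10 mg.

SCr = 256 / 88.4 = 2.896 mg/dL
CrCl = (140 − 77) × 48.8 / (72 × 2.896) × 0.85 = 3074.4 / 208.51 × 0.85 ≈ 12.5 mL/min
CrCl ≈ 13 mL/min → bracket < 45 mL/min.
22% of 1000 mg = 220 mg

220 mg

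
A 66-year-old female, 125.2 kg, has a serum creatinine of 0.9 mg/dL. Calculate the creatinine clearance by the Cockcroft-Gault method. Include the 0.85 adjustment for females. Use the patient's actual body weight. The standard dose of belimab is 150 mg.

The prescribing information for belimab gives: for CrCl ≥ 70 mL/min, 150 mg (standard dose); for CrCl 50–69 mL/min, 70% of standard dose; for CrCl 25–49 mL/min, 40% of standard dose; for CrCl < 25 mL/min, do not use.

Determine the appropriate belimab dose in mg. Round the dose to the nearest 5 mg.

150 mg

CrCl = (140 − 66) × 125.2 / (72 × 0.9) × 0.85 = 9264.8 / 64.80 × 0.85 ≈ 121.5 mL/min
CrCl ≈ 122 mL/min → bracket ≥ 70 mL/min.
100% of 150 mg = 150 mg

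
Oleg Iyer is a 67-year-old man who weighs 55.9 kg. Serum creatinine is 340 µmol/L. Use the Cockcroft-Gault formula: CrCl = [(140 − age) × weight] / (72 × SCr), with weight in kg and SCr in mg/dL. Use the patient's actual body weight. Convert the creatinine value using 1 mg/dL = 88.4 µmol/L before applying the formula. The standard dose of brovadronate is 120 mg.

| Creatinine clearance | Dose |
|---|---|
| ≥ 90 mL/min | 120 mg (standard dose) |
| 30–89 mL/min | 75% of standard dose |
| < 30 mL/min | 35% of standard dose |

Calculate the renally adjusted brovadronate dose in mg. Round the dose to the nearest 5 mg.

SCr = 340 / 88.4 = 3.846 mg/dL
CrCl = (140 − 67) × 55.9 / (72 × 3.846) = 4080.7 / 276.91 ≈ 14.7 mL/min
CrCl ≈ 15 mL/min → bracket < 30 mL/min.
35% of 120 mg = 42 mg → 40 mg

40 mg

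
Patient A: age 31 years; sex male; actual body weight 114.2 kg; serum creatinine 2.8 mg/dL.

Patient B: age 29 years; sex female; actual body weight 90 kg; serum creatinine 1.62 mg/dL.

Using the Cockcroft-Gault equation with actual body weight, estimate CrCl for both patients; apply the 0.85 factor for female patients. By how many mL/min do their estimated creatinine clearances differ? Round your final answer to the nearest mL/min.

Patient A: CrCl = (140 − 31) × 114.2 / (72 × 2.8) = 12447.8 / 201.60 ≈ 61.7 mL/min
Patient B: CrCl = (140 − 29) × 90 / (72 × 1.62) × 0.85 = 9990.0 / 116.64 × 0.85 ≈ 72.8 mL/min
|61.7 − 72.8| = 11.1 mL/min

11 mL/min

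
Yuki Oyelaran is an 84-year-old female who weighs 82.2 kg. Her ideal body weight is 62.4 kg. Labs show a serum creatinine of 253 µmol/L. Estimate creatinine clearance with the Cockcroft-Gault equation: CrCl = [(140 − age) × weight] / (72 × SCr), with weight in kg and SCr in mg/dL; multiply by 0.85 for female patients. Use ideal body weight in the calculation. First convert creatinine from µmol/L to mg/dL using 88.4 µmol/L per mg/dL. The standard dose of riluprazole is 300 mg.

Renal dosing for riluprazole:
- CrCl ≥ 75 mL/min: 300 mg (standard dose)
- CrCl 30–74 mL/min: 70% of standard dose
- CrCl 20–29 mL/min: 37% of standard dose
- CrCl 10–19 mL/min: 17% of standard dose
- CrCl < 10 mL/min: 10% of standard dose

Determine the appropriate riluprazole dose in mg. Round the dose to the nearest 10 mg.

SCr = 253 / 88.4 = 2.862 mg/dL
CrCl = (140 − 84) × 62.4 / (72 × 2.862) × 0.85 = 3494.4 / 206.06 × 0.85 ≈ 14.4 mL/min
CrCl ≈ 14 mL/min → bracket 10–19 mL/min.
17% of 300 mg = 51 mg → 50 mg

50 mg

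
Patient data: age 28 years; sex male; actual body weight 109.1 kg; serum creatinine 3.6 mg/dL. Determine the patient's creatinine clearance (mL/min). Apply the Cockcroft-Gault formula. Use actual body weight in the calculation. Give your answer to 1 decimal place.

CrCl = (140 − 28) × 109.1 / (72 × 3.6) = 12219.2 / 259.20 ≈ 47.1 mL/min

47.1 mL/min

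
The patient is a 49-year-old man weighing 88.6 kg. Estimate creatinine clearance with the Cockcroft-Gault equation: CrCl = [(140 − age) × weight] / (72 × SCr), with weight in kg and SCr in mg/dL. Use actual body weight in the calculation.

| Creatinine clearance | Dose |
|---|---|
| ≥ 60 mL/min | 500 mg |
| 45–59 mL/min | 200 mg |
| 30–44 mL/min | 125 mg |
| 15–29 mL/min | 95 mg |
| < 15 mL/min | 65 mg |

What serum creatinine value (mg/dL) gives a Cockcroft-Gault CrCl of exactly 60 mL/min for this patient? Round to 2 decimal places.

1.87 mg/dL

Standard dose requires CrCl ≥ 60 mL/min.
Set (140 − 49) × 88.6 / (72 × SCr) = 60
SCr = (140 − 49) × 88.6 / (72 × 60) = 1.866 mg/dL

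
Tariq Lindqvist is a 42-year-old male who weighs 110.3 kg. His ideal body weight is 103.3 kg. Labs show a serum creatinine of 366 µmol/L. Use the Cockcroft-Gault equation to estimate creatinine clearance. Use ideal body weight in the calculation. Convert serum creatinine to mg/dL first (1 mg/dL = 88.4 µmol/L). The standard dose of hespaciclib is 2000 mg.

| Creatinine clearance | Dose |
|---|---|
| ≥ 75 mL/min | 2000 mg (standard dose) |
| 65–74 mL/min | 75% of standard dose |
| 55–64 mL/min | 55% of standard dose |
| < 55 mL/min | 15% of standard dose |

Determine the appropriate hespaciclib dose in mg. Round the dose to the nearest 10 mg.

SCr = 366 / 88.4 = 4.14 mg/dL
CrCl = (140 − 42) × 103.3 / (72 × 4.14) = 10123.4 / 298.08 ≈ 34.0 mL/min
CrCl ≈ 34 mL/min → bracket < 55 mL/min.
15% of 2000 mg = 300 mg

300 mg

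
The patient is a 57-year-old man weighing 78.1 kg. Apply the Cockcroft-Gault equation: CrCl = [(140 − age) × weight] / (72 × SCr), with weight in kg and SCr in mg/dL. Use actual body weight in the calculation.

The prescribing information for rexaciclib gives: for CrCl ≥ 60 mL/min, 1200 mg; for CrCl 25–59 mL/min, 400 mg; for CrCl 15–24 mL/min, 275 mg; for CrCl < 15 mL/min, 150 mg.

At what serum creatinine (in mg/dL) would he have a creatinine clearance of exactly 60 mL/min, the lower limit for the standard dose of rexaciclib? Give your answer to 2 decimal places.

Standard dose requires CrCl ≥ 60 mL/min.
Set (140 − 57) × 78.1 / (72 × SCr) = 60
SCr = (140 − 57) × 78.1 / (72 × 60) = 1.501 mg/dL

1.50 mg/dL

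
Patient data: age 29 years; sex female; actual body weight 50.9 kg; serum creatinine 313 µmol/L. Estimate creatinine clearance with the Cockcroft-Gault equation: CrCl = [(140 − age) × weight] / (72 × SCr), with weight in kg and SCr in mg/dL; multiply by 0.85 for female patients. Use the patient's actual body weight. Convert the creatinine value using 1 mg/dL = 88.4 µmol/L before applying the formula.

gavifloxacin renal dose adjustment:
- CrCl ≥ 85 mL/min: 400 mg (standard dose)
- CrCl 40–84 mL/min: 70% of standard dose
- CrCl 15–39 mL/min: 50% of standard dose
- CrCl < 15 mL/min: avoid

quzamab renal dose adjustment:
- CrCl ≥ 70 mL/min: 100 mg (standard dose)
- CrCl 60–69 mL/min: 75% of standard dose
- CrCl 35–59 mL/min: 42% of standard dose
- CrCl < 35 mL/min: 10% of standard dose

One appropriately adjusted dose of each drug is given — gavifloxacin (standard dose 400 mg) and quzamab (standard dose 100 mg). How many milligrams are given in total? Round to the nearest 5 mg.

SCr = 313 / 88.4 = 3.541 mg/dL
CrCl = (140 − 29) × 50.9 / (72 × 3.541) × 0.85 = 5649.9 / 254.95 × 0.85 ≈ 18.8 mL/min
CrCl ≈ 19 mL/min.
gavifloxacin: 15–39 mL/min → 50% of 400 mg = 200 mg.
quzamab: < 35 mL/min → 10% of 100 mg = 10 mg.
Total = 200 + 10 = 210 mg.

210 mg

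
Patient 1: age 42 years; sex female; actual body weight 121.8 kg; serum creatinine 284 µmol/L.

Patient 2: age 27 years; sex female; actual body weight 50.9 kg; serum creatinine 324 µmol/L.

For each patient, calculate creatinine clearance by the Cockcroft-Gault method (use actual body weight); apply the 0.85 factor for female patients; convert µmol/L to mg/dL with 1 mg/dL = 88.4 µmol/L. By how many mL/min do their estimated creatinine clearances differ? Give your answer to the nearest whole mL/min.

Patient 1: SCr = 284 / 88.4 = 3.213 mg/dL
Patient 1: CrCl = (140 − 42) × 121.8 / (72 × 3.213) × 0.85 = 11936.4 / 231.34 × 0.85 ≈ 43.9 mL/min
Patient 2: SCr = 324 / 88.4 = 3.665 mg/dL
Patient 2: CrCl = (140 − 27) × 50.9 / (72 × 3.665) × 0.85 = 5751.7 / 263.88 × 0.85 ≈ 18.5 mL/min
|43.9 − 18.5| = 25.4 mL/min

25 mL/min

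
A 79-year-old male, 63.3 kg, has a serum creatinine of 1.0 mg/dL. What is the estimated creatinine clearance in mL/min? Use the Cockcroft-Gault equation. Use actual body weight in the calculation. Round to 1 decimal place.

CrCl = (140 − 79) × 63.3 / (72 × 1) = 3861.3 / 72.00 ≈ 53.6 mL/min

53.6 mL/min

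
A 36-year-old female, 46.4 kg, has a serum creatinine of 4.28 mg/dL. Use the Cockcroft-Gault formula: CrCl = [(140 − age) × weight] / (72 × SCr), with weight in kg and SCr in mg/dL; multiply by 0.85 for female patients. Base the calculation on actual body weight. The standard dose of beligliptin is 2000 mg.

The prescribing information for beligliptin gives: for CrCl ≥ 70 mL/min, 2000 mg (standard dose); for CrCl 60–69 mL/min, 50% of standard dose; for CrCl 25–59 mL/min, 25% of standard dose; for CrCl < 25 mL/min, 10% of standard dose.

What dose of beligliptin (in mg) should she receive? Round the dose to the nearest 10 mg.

200 mg

CrCl = (140 − 36) × 46.4 / (72 × 4.28) × 0.85 = 4825.6 / 308.16 × 0.85 ≈ 13.3 mL/min
CrCl ≈ 13 mL/min → bracket < 25 mL/min.
10% of 2000 mg = 200 mg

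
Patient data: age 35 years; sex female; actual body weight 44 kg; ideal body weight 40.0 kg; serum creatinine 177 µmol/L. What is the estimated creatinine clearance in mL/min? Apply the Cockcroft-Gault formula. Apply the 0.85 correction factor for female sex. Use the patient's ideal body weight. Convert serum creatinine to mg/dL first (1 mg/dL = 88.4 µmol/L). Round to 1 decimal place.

24.8 mL/min

SCr = 177 / 88.4 = 2.002 mg/dL
CrCl = (140 − 35) × 40 / (72 × 2.002) × 0.85 = 4200.0 / 144.14 × 0.85 ≈ 24.8 mL/min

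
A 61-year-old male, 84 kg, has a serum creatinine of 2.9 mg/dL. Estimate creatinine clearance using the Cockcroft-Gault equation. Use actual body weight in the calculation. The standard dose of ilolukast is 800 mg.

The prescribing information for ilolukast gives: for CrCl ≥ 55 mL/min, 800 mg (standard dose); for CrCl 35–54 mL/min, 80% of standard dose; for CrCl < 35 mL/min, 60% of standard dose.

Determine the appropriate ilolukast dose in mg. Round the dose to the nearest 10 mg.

CrCl = (140 − 61) × 84 / (72 × 2.9) = 6636.0 / 208.80 ≈ 31.8 mL/min
CrCl ≈ 32 mL/min → bracket < 35 mL/min.
60% of 800 mg = 480 mg

480 mg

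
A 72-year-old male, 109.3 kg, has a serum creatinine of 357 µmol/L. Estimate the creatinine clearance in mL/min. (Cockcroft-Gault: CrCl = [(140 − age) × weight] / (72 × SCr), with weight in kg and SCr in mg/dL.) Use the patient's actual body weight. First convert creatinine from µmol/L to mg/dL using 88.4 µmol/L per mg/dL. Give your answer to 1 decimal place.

25.6 mL/min

SCr = 357 / 88.4 = 4.038 mg/dL
CrCl = (140 − 72) × 109.3 / (72 × 4.038) = 7432.4 / 290.74 ≈ 25.6 mL/min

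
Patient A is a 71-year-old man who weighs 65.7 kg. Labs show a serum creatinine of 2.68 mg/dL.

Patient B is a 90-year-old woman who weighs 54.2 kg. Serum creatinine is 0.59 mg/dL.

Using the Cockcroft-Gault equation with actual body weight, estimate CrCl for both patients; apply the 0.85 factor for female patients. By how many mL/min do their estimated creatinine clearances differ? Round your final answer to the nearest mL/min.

Patient A: CrCl = (140 − 71) × 65.7 / (72 × 2.68) = 4533.3 / 192.96 ≈ 23.5 mL/min
Patient B: CrCl = (140 − 90) × 54.2 / (72 × 0.59) × 0.85 = 2710.0 / 42.48 × 0.85 ≈ 54.2 mL/min
|23.5 − 54.2| = 30.7 mL/min

31 mL/min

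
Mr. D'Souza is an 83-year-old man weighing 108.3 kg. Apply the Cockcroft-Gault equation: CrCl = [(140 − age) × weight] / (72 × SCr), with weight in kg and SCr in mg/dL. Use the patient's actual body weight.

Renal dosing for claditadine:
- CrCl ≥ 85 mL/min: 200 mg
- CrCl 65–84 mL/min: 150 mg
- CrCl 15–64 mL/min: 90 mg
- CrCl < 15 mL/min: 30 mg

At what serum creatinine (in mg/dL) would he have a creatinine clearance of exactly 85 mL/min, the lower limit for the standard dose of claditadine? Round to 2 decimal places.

1.01 mg/dL

Standard dose requires CrCl ≥ 85 mL/min.
Set (140 − 83) × 108.3 / (72 × SCr) = 85
SCr = (140 − 83) × 108.3 / (72 × 85) = 1.009 mg/dL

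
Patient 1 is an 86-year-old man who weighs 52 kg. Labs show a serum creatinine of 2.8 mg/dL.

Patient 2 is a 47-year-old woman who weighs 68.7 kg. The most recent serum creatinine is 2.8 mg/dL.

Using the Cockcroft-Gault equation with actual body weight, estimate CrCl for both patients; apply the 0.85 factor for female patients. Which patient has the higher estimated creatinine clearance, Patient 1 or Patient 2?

Patient 1: CrCl = (140 − 86) × 52 / (72 × 2.8) = 2808.0 / 201.60 ≈ 13.9 mL/min
Patient 2: CrCl = (140 − 47) × 68.7 / (72 × 2.8) × 0.85 = 6389.1 / 201.60 × 0.85 ≈ 26.9 mL/min
13.9 vs 26.9 mL/min → Patient 2 is higher.

Patient 2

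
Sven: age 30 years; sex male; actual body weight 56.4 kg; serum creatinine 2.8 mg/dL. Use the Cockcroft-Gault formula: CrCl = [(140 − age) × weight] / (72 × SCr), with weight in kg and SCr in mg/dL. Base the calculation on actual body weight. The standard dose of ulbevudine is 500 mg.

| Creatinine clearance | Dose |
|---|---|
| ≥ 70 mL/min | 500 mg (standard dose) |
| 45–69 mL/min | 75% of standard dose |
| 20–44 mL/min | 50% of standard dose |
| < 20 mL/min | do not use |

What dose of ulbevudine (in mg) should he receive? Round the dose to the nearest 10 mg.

CrCl = (140 − 30) × 56.4 / (72 × 2.8) = 6204.0 / 201.60 ≈ 30.8 mL/min
CrCl ≈ 31 mL/min → bracket 20–44 mL/min.
50% of 500 mg = 250 mg

250 mg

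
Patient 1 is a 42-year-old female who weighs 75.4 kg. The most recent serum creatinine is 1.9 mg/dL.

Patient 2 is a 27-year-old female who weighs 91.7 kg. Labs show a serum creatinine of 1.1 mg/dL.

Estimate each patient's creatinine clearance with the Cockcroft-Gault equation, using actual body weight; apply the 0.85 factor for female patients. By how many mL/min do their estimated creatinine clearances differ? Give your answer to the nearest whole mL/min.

65 mL/min

Patient 1: CrCl = (140 − 42) × 75.4 / (72 × 1.9) × 0.85 = 7389.2 / 136.80 × 0.85 ≈ 45.9 mL/min
Patient 2: CrCl = (140 − 27) × 91.7 / (72 × 1.1) × 0.85 = 10362.1 / 79.20 × 0.85 ≈ 111.2 mL/min
|45.9 − 111.2| = 65.3 mL/min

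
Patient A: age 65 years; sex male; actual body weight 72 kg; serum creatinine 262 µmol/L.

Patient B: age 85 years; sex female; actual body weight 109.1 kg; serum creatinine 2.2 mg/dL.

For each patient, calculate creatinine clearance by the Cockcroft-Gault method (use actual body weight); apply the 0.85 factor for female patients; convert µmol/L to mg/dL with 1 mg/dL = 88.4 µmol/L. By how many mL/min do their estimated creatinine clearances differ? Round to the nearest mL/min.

Patient A: SCr = 262 / 88.4 = 2.964 mg/dL
Patient A: CrCl = (140 − 65) × 72 / (72 × 2.964) = 5400.0 / 213.41 ≈ 25.3 mL/min
Patient B: CrCl = (140 − 85) × 109.1 / (72 × 2.2) × 0.85 = 6000.5 / 158.40 × 0.85 ≈ 32.2 mL/min
|25.3 − 32.2| = 6.9 mL/min

7 mL/min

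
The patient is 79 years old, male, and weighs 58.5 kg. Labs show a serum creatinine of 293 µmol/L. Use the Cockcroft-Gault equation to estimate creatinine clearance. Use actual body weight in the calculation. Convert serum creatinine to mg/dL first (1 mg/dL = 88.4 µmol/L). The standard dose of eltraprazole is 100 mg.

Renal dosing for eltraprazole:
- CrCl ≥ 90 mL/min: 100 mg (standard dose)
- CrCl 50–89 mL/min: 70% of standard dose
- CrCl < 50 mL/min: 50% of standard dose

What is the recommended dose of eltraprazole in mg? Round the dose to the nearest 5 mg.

SCr = 293 / 88.4 = 3.314 mg/dL
CrCl = (140 − 79) × 58.5 / (72 × 3.314) = 3568.5 / 238.61 ≈ 15.0 mL/min
CrCl ≈ 15 mL/min → bracket < 50 mL/min.
50% of 100 mg = 50 mg

50 mg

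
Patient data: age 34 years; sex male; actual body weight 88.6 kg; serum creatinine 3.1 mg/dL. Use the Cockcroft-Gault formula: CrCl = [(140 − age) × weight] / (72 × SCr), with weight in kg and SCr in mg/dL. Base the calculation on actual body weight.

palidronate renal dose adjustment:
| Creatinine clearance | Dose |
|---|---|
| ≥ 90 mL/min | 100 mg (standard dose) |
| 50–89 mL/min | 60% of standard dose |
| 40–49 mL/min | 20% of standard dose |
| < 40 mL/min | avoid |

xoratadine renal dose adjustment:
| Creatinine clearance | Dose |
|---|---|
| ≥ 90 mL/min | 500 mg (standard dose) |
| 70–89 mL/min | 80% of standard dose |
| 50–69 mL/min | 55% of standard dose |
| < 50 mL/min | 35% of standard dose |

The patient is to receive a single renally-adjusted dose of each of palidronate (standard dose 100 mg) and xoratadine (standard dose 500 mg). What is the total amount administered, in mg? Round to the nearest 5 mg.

195 mg

CrCl = (140 − 34) × 88.6 / (72 × 3.1) = 9391.6 / 223.20 ≈ 42.1 mL/min
CrCl ≈ 42 mL/min.
palidronate: 40–49 mL/min → 20% of 100 mg = 20 mg.
xoratadine: < 50 mL/min → 35% of 500 mg = 175 mg.
Total = 20 + 175 = 195 mg.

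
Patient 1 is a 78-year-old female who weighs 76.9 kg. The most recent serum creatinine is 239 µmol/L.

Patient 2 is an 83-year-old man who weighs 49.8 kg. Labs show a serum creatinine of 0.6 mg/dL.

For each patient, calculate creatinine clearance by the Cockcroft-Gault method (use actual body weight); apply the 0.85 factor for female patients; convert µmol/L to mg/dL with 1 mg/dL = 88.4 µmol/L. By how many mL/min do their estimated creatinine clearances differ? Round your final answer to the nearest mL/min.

Patient 1: SCr = 239 / 88.4 = 2.704 mg/dL
Patient 1: CrCl = (140 − 78) × 76.9 / (72 × 2.704) × 0.85 = 4767.8 / 194.69 × 0.85 ≈ 20.8 mL/min
Patient 2: CrCl = (140 − 83) × 49.8 / (72 × 0.6) = 2838.6 / 43.20 ≈ 65.7 mL/min
|20.8 − 65.7| = 44.9 mL/min

45 mL/min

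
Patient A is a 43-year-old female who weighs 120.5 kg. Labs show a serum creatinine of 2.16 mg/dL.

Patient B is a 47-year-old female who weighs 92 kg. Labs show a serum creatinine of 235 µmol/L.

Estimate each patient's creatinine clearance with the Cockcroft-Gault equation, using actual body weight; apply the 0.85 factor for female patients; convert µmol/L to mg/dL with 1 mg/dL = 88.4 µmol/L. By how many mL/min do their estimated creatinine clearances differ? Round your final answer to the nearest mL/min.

Patient A: CrCl = (140 − 43) × 120.5 / (72 × 2.16) × 0.85 = 11688.5 / 155.52 × 0.85 ≈ 63.9 mL/min
Patient B: SCr = 235 / 88.4 = 2.658 mg/dL
Patient B: CrCl = (140 − 47) × 92 / (72 × 2.658) × 0.85 = 8556.0 / 191.38 × 0.85 ≈ 38.0 mL/min
|63.9 − 38.0| = 25.9 mL/min

26 mL/min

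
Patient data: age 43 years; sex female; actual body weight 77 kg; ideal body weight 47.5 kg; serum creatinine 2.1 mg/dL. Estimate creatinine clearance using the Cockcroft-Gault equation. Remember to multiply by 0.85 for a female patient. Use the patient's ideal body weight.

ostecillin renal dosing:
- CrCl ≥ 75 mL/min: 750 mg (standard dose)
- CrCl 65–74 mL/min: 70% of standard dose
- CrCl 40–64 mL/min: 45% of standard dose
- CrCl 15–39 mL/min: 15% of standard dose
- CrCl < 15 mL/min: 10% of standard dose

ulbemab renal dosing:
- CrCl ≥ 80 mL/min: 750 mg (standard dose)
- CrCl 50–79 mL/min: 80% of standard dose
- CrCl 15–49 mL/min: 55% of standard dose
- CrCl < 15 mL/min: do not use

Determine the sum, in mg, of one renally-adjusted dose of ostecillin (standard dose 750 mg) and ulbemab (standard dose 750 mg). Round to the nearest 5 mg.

525 mg

CrCl = (140 − 43) × 47.5 / (72 × 2.1) × 0.85 = 4607.5 / 151.20 × 0.85 ≈ 25.9 mL/min
CrCl ≈ 26 mL/min.
ostecillin: 15–39 mL/min → 15% of 750 mg = 112.5 mg.
ulbemab: 15–49 mL/min → 55% of 750 mg = 412.5 mg.
Total = 112.5 + 412.5 = 525 mg.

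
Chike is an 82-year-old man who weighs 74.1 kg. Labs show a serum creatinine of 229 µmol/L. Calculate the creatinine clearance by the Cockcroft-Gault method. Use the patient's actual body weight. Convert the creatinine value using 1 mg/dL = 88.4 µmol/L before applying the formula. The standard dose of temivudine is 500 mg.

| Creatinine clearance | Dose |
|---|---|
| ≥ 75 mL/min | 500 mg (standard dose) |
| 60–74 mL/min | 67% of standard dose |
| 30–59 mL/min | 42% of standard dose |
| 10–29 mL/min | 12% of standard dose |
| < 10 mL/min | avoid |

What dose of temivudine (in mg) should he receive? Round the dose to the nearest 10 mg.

60 mg

SCr = 229 / 88.4 = 2.59 mg/dL
CrCl = (140 − 82) × 74.1 / (72 × 2.59) = 4297.8 / 186.48 ≈ 23.0 mL/min
CrCl ≈ 23 mL/min → bracket 10–29 mL/min.
12% of 500 mg = 60 mg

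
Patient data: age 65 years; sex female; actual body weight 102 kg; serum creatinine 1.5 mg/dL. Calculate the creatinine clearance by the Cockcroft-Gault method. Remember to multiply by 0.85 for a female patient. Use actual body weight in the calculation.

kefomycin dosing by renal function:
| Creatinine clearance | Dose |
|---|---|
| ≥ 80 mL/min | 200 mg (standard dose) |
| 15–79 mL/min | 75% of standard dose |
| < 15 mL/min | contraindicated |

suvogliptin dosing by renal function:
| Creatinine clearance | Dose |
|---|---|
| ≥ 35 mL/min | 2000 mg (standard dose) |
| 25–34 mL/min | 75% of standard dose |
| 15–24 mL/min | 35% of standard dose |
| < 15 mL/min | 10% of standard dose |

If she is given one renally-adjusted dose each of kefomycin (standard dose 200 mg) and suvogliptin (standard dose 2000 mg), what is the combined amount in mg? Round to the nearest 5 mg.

2150 mg

CrCl = (140 − 65) × 102 / (72 × 1.5) × 0.85 = 7650.0 / 108.00 × 0.85 ≈ 60.2 mL/min
CrCl ≈ 60 mL/min.
kefomycin: 15–79 mL/min → 75% of 200 mg = 150 mg.
suvogliptin: ≥ 35 mL/min → 100% of 2000 mg = 2000 mg.
Total = 150 + 2000 = 2150 mg.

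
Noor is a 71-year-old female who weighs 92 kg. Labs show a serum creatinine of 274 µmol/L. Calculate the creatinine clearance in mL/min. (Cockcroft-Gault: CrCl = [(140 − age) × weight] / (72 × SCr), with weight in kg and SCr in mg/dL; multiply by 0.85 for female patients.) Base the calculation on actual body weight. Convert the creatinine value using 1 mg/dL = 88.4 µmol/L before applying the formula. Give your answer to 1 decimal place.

24.2 mL/min

SCr = 274 / 88.4 = 3.1 mg/dL
CrCl = (140 − 71) × 92 / (72 × 3.1) × 0.85 = 6348.0 / 223.20 × 0.85 ≈ 24.2 mL/min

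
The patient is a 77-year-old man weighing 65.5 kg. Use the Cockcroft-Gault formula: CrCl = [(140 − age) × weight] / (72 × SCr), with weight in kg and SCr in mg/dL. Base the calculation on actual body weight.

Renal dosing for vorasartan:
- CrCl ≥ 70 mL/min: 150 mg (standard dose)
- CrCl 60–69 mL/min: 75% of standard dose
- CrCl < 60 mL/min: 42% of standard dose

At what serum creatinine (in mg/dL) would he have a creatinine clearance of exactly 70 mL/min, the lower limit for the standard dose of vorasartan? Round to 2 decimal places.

0.82 mg/dL

Standard dose requires CrCl ≥ 70 mL/min.
Set (140 − 77) × 65.5 / (72 × SCr) = 70
SCr = (140 − 77) × 65.5 / (72 × 70) = 0.819 mg/dL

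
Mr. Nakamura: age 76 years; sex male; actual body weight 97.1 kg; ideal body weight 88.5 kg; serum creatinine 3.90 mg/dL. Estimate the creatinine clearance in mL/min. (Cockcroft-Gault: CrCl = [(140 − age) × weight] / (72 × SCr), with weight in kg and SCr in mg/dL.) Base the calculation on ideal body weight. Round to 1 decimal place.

20.2 mL/min

CrCl = (140 − 76) × 88.5 / (72 × 3.9) = 5664.0 / 280.80 ≈ 20.2 mL/min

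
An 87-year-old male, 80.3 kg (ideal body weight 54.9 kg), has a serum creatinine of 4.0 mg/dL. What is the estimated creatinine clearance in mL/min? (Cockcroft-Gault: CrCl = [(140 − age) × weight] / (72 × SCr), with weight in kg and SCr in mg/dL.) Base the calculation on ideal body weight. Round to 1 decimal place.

CrCl = (140 − 87) × 54.9 / (72 × 4) = 2909.7 / 288.00 ≈ 10.1 mL/min

10.1 mL/min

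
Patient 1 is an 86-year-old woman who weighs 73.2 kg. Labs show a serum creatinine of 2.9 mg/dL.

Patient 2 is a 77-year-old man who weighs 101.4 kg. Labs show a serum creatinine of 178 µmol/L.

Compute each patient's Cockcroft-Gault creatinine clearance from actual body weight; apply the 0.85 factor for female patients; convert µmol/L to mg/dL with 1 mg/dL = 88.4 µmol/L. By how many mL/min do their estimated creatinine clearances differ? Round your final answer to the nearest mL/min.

Patient 1: CrCl = (140 − 86) × 73.2 / (72 × 2.9) × 0.85 = 3952.8 / 208.80 × 0.85 ≈ 16.1 mL/min
Patient 2: SCr = 178 / 88.4 = 2.014 mg/dL
Patient 2: CrCl = (140 − 77) × 101.4 / (72 × 2.014) = 6388.2 / 145.01 ≈ 44.1 mL/min
|16.1 − 44.1| = 28.0 mL/min

28 mL/min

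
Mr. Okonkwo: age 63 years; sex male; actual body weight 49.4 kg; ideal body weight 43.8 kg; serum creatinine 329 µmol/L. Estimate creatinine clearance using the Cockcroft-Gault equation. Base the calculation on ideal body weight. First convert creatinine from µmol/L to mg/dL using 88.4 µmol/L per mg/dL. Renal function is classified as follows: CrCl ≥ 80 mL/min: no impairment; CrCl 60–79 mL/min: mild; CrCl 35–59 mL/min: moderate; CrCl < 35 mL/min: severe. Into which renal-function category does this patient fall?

SCr = 329 / 88.4 = 3.722 mg/dL
CrCl = (140 − 63) × 43.8 / (72 × 3.722) = 3372.6 / 267.98 ≈ 12.6 mL/min
13 mL/min falls in the 'severe' range.

severe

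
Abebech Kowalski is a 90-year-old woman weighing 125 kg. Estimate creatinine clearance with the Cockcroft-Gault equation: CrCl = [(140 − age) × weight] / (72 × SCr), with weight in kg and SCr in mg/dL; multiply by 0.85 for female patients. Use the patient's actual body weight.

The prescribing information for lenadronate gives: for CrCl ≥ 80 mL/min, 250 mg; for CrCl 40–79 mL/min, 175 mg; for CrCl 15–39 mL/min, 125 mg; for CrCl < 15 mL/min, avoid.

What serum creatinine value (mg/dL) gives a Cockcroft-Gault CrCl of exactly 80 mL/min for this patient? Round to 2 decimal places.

Standard dose requires CrCl ≥ 80 mL/min.
Set (140 − 90) × 125 × 0.85 / (72 × SCr) = 80
SCr = (140 − 90) × 125 × 0.85 / (72 × 80) = 0.922 mg/dL

0.92 mg/dL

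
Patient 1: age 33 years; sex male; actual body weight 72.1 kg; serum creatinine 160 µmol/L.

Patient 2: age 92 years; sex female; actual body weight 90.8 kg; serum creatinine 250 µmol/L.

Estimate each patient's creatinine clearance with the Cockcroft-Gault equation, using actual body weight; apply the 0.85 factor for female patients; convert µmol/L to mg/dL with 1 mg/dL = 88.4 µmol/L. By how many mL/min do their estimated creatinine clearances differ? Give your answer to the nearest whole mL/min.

Patient 1: SCr = 160 / 88.4 = 1.81 mg/dL
Patient 1: CrCl = (140 − 33) × 72.1 / (72 × 1.81) = 7714.7 / 130.32 ≈ 59.2 mL/min
Patient 2: SCr = 250 / 88.4 = 2.828 mg/dL
Patient 2: CrCl = (140 − 92) × 90.8 / (72 × 2.828) × 0.85 = 4358.4 / 203.62 × 0.85 ≈ 18.2 mL/min
|59.2 − 18.2| = 41.0 mL/min

41 mL/min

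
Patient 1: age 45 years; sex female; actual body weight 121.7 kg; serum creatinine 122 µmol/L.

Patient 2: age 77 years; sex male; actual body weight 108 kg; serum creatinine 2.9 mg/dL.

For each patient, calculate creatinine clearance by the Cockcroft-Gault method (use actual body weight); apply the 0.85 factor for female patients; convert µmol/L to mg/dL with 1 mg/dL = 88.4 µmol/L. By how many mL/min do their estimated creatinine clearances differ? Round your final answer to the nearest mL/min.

66 mL/min

Patient 1: SCr = 122 / 88.4 = 1.38 mg/dL
Patient 1: CrCl = (140 − 45) × 121.7 / (72 × 1.38) × 0.85 = 11561.5 / 99.36 × 0.85 ≈ 98.9 mL/min
Patient 2: CrCl = (140 − 77) × 108 / (72 × 2.9) = 6804.0 / 208.80 ≈ 32.6 mL/min
|98.9 − 32.6| = 66.3 mL/min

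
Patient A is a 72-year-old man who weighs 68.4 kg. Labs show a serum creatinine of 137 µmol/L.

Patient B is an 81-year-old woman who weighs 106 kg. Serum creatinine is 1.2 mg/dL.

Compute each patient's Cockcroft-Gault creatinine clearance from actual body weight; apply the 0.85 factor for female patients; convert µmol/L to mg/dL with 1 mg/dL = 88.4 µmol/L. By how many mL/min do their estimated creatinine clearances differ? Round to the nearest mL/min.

20 mL/min

Patient A: SCr = 137 / 88.4 = 1.55 mg/dL
Patient A: CrCl = (140 − 72) × 68.4 / (72 × 1.55) = 4651.2 / 111.60 ≈ 41.7 mL/min
Patient B: CrCl = (140 − 81) × 106 / (72 × 1.2) × 0.85 = 6254.0 / 86.40 × 0.85 ≈ 61.5 mL/min
|41.7 − 61.5| = 19.8 mL/min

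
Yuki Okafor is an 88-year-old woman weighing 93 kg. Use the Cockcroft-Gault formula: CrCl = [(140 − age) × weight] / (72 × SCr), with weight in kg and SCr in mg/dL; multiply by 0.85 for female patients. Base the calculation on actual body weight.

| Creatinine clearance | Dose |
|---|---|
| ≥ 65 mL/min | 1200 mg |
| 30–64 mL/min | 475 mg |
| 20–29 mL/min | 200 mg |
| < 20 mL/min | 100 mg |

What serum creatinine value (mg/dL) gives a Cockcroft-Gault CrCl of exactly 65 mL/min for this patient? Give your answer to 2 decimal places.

0.88 mg/dL

Standard dose requires CrCl ≥ 65 mL/min.
Set (140 − 88) × 93 × 0.85 / (72 × SCr) = 65
SCr = (140 − 88) × 93 × 0.85 / (72 × 65) = 0.878 mg/dL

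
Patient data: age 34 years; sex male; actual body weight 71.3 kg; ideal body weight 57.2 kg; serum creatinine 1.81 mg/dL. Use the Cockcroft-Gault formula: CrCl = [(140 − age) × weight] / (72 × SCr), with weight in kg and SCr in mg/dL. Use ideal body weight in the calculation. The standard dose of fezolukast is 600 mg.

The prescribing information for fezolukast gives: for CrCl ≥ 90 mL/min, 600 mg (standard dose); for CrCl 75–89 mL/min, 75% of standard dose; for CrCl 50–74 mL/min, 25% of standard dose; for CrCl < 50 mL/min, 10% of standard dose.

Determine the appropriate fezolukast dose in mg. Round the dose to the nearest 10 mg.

CrCl = (140 − 34) × 57.2 / (72 × 1.81) = 6063.2 / 130.32 ≈ 46.5 mL/min
CrCl ≈ 47 mL/min → bracket < 50 mL/min.
10% of 600 mg = 60 mg

60 mg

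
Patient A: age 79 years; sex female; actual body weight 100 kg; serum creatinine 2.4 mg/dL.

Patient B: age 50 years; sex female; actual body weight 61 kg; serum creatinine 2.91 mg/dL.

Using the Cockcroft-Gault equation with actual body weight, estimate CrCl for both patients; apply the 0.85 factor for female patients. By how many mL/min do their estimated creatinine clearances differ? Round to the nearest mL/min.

Patient A: CrCl = (140 − 79) × 100 / (72 × 2.4) × 0.85 = 6100.0 / 172.80 × 0.85 ≈ 30.0 mL/min
Patient B: CrCl = (140 − 50) × 61 / (72 × 2.91) × 0.85 = 5490.0 / 209.52 × 0.85 ≈ 22.3 mL/min
|30.0 − 22.3| = 7.7 mL/min

8 mL/min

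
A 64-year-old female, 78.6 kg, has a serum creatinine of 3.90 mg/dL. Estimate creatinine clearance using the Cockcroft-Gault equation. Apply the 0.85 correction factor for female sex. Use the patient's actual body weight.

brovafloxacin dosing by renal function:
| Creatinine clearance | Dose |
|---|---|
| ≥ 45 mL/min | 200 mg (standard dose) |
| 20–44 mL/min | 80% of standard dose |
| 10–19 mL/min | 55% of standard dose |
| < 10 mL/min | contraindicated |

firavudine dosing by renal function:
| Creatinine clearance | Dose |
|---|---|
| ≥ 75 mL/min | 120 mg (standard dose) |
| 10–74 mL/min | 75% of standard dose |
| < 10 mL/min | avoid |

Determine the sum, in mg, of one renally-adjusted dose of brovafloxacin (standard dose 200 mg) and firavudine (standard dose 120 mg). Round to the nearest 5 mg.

CrCl = (140 − 64) × 78.6 / (72 × 3.9) × 0.85 = 5973.6 / 280.80 × 0.85 ≈ 18.1 mL/min
CrCl ≈ 18 mL/min.
brovafloxacin: 10–19 mL/min → 55% of 200 mg = 110 mg.
firavudine: 10–74 mL/min → 75% of 120 mg = 90 mg.
Total = 110 + 90 = 200 mg.

200 mg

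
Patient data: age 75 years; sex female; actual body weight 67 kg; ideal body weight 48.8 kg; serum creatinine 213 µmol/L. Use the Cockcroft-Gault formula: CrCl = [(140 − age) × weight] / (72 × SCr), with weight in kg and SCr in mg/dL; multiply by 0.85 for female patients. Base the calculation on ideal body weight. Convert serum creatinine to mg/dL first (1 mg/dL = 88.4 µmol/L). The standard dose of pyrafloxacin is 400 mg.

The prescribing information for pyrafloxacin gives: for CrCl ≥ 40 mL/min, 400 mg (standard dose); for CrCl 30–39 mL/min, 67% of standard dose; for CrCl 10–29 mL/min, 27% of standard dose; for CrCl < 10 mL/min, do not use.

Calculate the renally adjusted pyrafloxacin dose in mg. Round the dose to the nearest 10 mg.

SCr = 213 / 88.4 = 2.41 mg/dL
CrCl = (140 − 75) × 48.8 / (72 × 2.41) × 0.85 = 3172.0 / 173.52 × 0.85 ≈ 15.5 mL/min
CrCl ≈ 16 mL/min → bracket 10–29 mL/min.
27% of 400 mg = 108 mg → 110 mg

110 mg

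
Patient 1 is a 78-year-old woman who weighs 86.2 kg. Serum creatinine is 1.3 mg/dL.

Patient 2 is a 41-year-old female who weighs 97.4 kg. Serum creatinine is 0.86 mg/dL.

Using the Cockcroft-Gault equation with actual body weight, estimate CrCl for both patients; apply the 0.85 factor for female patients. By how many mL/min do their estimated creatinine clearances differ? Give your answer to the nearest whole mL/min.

84 mL/min

Patient 1: CrCl = (140 − 78) × 86.2 / (72 × 1.3) × 0.85 = 5344.4 / 93.60 × 0.85 ≈ 48.5 mL/min
Patient 2: CrCl = (140 − 41) × 97.4 / (72 × 0.86) × 0.85 = 9642.6 / 61.92 × 0.85 ≈ 132.4 mL/min
|48.5 − 132.4| = 83.9 mL/min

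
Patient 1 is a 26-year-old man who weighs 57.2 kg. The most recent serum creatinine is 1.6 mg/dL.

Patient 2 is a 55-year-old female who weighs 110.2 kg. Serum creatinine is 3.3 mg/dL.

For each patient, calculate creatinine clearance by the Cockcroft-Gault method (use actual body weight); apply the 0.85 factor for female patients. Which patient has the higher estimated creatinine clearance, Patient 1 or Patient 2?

Patient 1: CrCl = (140 − 26) × 57.2 / (72 × 1.6) = 6520.8 / 115.20 ≈ 56.6 mL/min
Patient 2: CrCl = (140 − 55) × 110.2 / (72 × 3.3) × 0.85 = 9367.0 / 237.60 × 0.85 ≈ 33.5 mL/min
56.6 vs 33.5 mL/min → Patient 1 is higher.

Patient 1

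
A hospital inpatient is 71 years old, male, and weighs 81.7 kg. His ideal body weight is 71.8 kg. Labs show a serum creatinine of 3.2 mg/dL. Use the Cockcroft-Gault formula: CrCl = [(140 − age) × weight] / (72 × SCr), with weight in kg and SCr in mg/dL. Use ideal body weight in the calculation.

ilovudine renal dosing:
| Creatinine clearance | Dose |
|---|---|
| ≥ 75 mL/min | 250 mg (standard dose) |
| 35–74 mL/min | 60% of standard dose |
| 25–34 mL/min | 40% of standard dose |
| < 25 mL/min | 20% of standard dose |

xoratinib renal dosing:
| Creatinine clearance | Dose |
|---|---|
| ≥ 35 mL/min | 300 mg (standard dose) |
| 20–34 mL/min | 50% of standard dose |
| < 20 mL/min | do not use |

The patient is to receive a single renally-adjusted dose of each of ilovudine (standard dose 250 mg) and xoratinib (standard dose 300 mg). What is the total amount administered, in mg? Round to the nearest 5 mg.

200 mg

CrCl = (140 − 71) × 71.8 / (72 × 3.2) = 4954.2 / 230.40 ≈ 21.5 mL/min
CrCl ≈ 22 mL/min.
ilovudine: < 25 mL/min → 20% of 250 mg = 50 mg.
xoratinib: 20–34 mL/min → 50% of 300 mg = 150 mg.
Total = 50 + 150 = 200 mg.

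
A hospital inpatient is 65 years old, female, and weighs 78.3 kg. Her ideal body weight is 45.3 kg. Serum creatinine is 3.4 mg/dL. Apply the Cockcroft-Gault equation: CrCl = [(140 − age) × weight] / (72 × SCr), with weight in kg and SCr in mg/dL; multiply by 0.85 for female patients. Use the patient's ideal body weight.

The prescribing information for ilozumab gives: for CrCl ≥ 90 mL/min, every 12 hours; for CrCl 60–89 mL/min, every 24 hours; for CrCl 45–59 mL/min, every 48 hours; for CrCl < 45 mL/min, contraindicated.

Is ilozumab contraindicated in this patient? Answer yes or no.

yes

CrCl = (140 − 65) × 45.3 / (72 × 3.4) × 0.85 = 3397.5 / 244.80 × 0.85 ≈ 11.8 mL/min
CrCl ≈ 12 mL/min, which is < 45 mL/min.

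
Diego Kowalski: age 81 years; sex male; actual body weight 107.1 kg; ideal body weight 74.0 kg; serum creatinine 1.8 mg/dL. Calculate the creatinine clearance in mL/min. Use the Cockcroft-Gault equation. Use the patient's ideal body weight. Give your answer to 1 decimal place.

CrCl = (140 − 81) × 74 / (72 × 1.8) = 4366.0 / 129.60 ≈ 33.7 mL/min

33.7 mL/min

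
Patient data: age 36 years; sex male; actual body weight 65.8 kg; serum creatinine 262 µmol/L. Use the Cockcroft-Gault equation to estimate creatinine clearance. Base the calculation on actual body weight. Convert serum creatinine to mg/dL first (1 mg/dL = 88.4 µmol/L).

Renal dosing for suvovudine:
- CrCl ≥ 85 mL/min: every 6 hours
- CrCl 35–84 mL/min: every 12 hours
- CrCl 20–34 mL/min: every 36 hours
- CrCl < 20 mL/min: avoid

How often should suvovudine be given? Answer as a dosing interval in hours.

SCr = 262 / 88.4 = 2.964 mg/dL
CrCl = (140 − 36) × 65.8 / (72 × 2.964) = 6843.2 / 213.41 ≈ 32.1 mL/min
CrCl ≈ 32 mL/min → bracket 20–34 mL/min → every 36 hours.

every 36 hours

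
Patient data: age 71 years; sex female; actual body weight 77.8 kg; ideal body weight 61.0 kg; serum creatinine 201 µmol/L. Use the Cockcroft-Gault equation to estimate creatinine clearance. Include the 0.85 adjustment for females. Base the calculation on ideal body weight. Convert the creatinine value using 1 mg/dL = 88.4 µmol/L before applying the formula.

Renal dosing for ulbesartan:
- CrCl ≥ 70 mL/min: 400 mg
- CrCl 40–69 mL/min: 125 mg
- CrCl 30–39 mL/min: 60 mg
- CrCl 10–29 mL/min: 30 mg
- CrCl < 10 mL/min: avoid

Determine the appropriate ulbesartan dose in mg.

SCr = 201 / 88.4 = 2.274 mg/dL
CrCl = (140 − 71) × 61 / (72 × 2.274) × 0.85 = 4209.0 / 163.73 × 0.85 ≈ 21.9 mL/min
CrCl ≈ 22 mL/min → bracket 10–29 mL/min.
Dose for this bracket: 30 mg.

30 mg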